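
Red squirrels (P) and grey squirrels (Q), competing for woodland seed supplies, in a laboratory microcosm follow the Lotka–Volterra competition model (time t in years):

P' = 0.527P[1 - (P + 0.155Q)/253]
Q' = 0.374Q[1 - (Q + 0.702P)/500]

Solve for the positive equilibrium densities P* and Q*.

Setting both brackets to zero gives the nullclines P + 0.155Q = 253 and 0.702P + Q = 500.
Substituting Q = 500 - 0.702P into the first: P(1 - 0.155·0.702) = 253 - 0.155·500.
So P* = 176/0.891 = 197, and then Q* = 500 - 0.702·197 = 362.

P* ≈ 197, Q* ≈ 362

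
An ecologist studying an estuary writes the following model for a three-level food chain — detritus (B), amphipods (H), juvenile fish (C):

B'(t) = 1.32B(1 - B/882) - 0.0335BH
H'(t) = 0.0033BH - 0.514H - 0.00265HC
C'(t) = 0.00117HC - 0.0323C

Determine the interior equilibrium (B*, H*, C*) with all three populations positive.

B* ≈ 264, H* ≈ 27.6, C* ≈ 135

From dC/dt = 0: 0.00117H* = 0.0323, so H* = 27.6.
From dB/dt = 0: 1.32(1 - B*/882) = 0.0335·27.6, giving B* = 882·(1 - 0.701) = 264.
From dH/dt = 0: 0.0033·264 - 0.514 = 0.00265C*, so C* = 0.357/0.00265 = 135.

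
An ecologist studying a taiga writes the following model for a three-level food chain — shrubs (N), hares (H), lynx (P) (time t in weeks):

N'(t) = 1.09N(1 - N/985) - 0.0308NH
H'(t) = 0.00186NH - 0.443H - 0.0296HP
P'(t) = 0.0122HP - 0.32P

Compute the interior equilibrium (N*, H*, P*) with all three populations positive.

From dP/dt = 0: 0.0122H* = 0.32, so H* = 26.2.
From dN/dt = 0: 1.09(1 - N*/985) = 0.0308·26.2, giving N* = 985·(1 - 0.741) = 255.
From dH/dt = 0: 0.00186·255 - 0.443 = 0.0296P*, so P* = 0.0312/0.0296 = 1.05.

N* ≈ 255, H* ≈ 26.2, P* ≈ 1.05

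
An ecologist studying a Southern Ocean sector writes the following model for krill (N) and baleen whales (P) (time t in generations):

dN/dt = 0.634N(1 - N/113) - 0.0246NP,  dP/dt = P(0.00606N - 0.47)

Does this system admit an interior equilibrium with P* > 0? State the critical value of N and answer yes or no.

The predator equation gives dP/dt > 0 only when N > 0.47/0.00606 = 77.6.
Without the predator, N → K = 113. Since 113 > 77.6, the predator can invade and persist.

Threshold N = 77.6; K > 77.6, so yes, the predator persists.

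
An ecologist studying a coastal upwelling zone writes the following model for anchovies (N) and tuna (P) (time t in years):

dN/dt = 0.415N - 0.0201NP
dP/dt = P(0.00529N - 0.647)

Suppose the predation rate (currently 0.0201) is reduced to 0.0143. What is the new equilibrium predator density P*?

At the interior fixed point, setting dN/dt = 0 with N > 0 fixes P* = (prey growth rate)/(NP coefficient) — independent of the other coefficients.
With the change, P* = 0.415/0.0143 = 29; it rises from 20.6.

P* ≈ 29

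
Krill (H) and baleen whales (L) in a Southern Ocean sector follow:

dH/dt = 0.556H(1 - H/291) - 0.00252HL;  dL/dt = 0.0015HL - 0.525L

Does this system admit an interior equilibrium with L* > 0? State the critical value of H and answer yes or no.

The predator equation gives dL/dt > 0 only when H > 0.525/0.0015 = 350.
Without the predator, H → K = 291. Since 291 < 350, the predator cannot invade.

Threshold H = 350; K < 350, so no, the predator goes extinct.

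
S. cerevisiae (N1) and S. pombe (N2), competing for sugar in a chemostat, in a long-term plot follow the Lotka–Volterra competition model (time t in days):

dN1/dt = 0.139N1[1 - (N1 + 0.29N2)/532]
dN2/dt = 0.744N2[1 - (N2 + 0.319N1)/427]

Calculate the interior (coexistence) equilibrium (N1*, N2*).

Setting both brackets to zero gives the nullclines N1 + 0.29N2 = 532 and 0.319N1 + N2 = 427.
Substituting N2 = 427 - 0.319N1 into the first: N1(1 - 0.29·0.319) = 532 - 0.29·427.
So N1* = 408/0.907 = 450, and then N2* = 427 - 0.319·450 = 284.

N1* ≈ 450, N2* ≈ 284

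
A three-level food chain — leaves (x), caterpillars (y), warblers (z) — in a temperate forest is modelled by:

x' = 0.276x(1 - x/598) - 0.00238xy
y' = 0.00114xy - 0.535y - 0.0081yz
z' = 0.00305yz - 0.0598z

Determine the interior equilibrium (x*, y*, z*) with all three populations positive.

x* ≈ 497, y* ≈ 19.6, z* ≈ 3.88

From dz/dt = 0: 0.00305y* = 0.0598, so y* = 19.6.
From dx/dt = 0: 0.276(1 - x*/598) = 0.00238·19.6, giving x* = 598·(1 - 0.169) = 497.
From dy/dt = 0: 0.00114·497 - 0.535 = 0.0081z*, so z* = 0.0315/0.0081 = 3.88.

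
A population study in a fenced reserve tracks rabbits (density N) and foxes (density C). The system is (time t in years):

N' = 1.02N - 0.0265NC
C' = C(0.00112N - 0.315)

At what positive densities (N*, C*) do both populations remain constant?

Set dC/dt = 0 with C > 0: 0.00112N - 0.315 = 0, so N* = 0.315/0.00112 = 281.
Set dN/dt = 0 with N > 0: 1.02 - 0.0265C = 0, so C* = 1.02/0.0265 = 38.5.

N* ≈ 281, C* ≈ 38.5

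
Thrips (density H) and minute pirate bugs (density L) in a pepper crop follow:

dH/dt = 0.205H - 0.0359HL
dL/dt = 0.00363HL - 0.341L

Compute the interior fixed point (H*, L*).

Set dL/dt = 0 with L > 0: 0.00363H - 0.341 = 0, so H* = 0.341/0.00363 = 93.9.
Set dH/dt = 0 with H > 0: 0.205 - 0.0359L = 0, so L* = 0.205/0.0359 = 5.71.

H* ≈ 93.9, L* ≈ 5.71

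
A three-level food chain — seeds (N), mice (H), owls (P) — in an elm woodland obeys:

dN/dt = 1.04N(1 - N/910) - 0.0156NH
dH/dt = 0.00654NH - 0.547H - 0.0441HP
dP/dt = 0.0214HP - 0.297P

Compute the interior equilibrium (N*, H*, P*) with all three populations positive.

From dP/dt = 0: 0.0214H* = 0.297, so H* = 13.9.
From dN/dt = 0: 1.04(1 - N*/910) = 0.0156·13.9, giving N* = 910·(1 - 0.208) = 721.
From dH/dt = 0: 0.00654·721 - 0.547 = 0.0441P*, so P* = 4.17/0.0441 = 94.5.

N* ≈ 721, H* ≈ 13.9, P* ≈ 94.5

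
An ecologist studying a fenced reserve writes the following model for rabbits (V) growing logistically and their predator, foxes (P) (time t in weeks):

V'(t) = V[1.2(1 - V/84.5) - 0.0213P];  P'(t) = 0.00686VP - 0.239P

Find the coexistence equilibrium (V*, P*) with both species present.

From dP/dt = 0 with P > 0: 0.00686V* = 0.239, so V* = 34.8.
Substitute into dV/dt = 0: 1.2(1 - 34.8/84.5) = 0.0213P*.
The bracket is 0.588, giving P* = 0.705/0.0213 = 33.1.

V* ≈ 34.8, P* ≈ 33.1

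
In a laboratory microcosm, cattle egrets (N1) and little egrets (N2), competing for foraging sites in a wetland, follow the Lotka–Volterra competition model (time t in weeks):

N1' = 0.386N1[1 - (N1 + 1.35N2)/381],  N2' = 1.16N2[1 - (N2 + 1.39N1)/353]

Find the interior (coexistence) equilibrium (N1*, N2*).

N1* ≈ 109, N2* ≈ 201

Setting both brackets to zero gives the nullclines N1 + 1.35N2 = 381 and 1.39N1 + N2 = 353.
Substituting N2 = 353 - 1.39N1 into the first: N1(1 - 1.35·1.39) = 381 - 1.35·353.
So N1* = -95.6/-0.877 = 109, and then N2* = 353 - 1.39·109 = 201.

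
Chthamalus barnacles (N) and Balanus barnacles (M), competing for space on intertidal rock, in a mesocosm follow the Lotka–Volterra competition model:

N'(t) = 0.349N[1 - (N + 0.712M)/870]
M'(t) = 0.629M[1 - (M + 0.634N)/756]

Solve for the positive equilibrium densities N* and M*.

Setting both brackets to zero gives the nullclines N + 0.712M = 870 and 0.634N + M = 756.
Substituting M = 756 - 0.634N into the first: N(1 - 0.712·0.634) = 870 - 0.712·756.
So N* = 332/0.549 = 605, and then M* = 756 - 0.634·605 = 373.

N* ≈ 605, M* ≈ 373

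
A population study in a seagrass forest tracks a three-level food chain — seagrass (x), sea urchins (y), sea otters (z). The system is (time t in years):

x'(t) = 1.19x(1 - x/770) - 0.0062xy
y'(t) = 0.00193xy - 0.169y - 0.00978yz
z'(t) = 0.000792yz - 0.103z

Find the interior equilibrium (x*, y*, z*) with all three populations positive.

From dz/dt = 0: 0.000792y* = 0.103, so y* = 130.
From dx/dt = 0: 1.19(1 - x*/770) = 0.0062·130, giving x* = 770·(1 - 0.678) = 248.
From dy/dt = 0: 0.00193·248 - 0.169 = 0.00978z*, so z* = 0.31/0.00978 = 31.7.

x* ≈ 248, y* ≈ 130, z* ≈ 31.7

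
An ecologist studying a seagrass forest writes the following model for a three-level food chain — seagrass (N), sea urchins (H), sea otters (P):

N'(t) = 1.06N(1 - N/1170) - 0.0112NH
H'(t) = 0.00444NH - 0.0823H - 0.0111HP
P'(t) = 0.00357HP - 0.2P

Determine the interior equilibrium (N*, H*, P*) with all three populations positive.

From dP/dt = 0: 0.00357H* = 0.2, so H* = 56.
From dN/dt = 0: 1.06(1 - N*/1170) = 0.0112·56, giving N* = 1170·(1 - 0.592) = 477.
From dH/dt = 0: 0.00444·477 - 0.0823 = 0.0111P*, so P* = 2.04/0.0111 = 184.

N* ≈ 477, H* ≈ 56, P* ≈ 184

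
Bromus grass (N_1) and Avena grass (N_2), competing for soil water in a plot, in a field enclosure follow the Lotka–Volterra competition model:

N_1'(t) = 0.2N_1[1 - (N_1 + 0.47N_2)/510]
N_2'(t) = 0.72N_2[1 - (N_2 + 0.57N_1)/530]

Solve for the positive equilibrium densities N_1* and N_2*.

Setting both brackets to zero gives the nullclines N_1 + 0.47N_2 = 510 and 0.57N_1 + N_2 = 530.
Substituting N_2 = 530 - 0.57N_1 into the first: N_1(1 - 0.47·0.57) = 510 - 0.47·530.
So N_1* = 261/0.732 = 356, and then N_2* = 530 - 0.57·356 = 327.

N_1* ≈ 356, N_2* ≈ 327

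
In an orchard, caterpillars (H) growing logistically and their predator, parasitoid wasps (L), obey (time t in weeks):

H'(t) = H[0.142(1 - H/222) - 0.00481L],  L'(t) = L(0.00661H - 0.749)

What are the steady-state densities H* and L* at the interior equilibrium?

H* ≈ 113, L* ≈ 14.5

From dL/dt = 0 with L > 0: 0.00661H* = 0.749, so H* = 113.
Substitute into dH/dt = 0: 0.142(1 - 113/222) = 0.00481L*.
The bracket is 0.49, giving L* = 0.0695/0.00481 = 14.5.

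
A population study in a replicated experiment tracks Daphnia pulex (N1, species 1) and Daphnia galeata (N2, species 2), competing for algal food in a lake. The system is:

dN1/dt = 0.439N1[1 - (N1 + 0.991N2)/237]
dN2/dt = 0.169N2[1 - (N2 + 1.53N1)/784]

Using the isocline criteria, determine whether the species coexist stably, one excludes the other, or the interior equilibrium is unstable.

Compare the nullcline intercepts: K1/α12 = 237/0.991 = 239 < K2 = 784; K2/α21 = 784/1.53 = 512 > K1 = 237.
Since the inequalities point opposite ways, species 2 can invade but species 1 cannot.

species 2 excludes species 1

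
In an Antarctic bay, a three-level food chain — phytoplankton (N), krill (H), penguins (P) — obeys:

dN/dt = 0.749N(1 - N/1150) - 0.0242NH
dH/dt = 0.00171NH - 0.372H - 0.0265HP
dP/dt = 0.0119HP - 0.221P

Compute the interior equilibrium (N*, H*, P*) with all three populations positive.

From dP/dt = 0: 0.0119H* = 0.221, so H* = 18.6.
From dN/dt = 0: 0.749(1 - N*/1150) = 0.0242·18.6, giving N* = 1150·(1 - 0.6) = 460.
From dH/dt = 0: 0.00171·460 - 0.372 = 0.0265P*, so P* = 0.415/0.0265 = 15.6.

N* ≈ 460, H* ≈ 18.6, P* ≈ 15.6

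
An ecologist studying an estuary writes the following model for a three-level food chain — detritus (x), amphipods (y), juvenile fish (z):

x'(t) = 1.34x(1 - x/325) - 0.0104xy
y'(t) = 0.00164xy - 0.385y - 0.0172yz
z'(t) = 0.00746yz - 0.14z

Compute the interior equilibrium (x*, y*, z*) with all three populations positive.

From dz/dt = 0: 0.00746y* = 0.14, so y* = 18.8.
From dx/dt = 0: 1.34(1 - x*/325) = 0.0104·18.8, giving x* = 325·(1 - 0.146) = 278.
From dy/dt = 0: 0.00164·278 - 0.385 = 0.0172z*, so z* = 0.0704/0.0172 = 4.09.

x* ≈ 278, y* ≈ 18.8, z* ≈ 4.09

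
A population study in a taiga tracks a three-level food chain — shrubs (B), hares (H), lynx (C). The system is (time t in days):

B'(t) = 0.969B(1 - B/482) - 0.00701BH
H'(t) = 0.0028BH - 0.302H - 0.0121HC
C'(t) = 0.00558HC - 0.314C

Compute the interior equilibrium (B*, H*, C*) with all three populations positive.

B* ≈ 286, H* ≈ 56.3, C* ≈ 41.2

From dC/dt = 0: 0.00558H* = 0.314, so H* = 56.3.
From dB/dt = 0: 0.969(1 - B*/482) = 0.00701·56.3, giving B* = 482·(1 - 0.407) = 286.
From dH/dt = 0: 0.0028·286 - 0.302 = 0.0121C*, so C* = 0.498/0.0121 = 41.2.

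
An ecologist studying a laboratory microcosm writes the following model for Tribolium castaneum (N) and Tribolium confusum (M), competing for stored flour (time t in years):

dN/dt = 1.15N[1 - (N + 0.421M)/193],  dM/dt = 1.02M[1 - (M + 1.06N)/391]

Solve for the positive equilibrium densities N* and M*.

Setting both brackets to zero gives the nullclines N + 0.421M = 193 and 1.06N + M = 391.
Substituting M = 391 - 1.06N into the first: N(1 - 0.421·1.06) = 193 - 0.421·391.
So N* = 28.4/0.554 = 51.3, and then M* = 391 - 1.06·51.3 = 337.

N* ≈ 51.3, M* ≈ 337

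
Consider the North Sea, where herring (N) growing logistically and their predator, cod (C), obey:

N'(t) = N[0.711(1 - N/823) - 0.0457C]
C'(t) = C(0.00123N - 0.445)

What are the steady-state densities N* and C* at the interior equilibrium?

From dC/dt = 0 with C > 0: 0.00123N* = 0.445, so N* = 362.
Substitute into dN/dt = 0: 0.711(1 - 362/823) = 0.0457C*.
The bracket is 0.56, giving C* = 0.398/0.0457 = 8.72.

N* ≈ 362, C* ≈ 8.72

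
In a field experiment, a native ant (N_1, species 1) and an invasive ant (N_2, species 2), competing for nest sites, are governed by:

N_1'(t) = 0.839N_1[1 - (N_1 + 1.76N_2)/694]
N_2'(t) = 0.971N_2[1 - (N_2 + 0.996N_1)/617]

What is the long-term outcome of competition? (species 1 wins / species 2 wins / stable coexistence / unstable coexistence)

unstable coexistence (outcome depends on initial conditions)

Compare the nullcline intercepts: K1/α12 = 694/1.76 = 394 < K2 = 617; K2/α21 = 617/0.996 = 619 < K1 = 694.
Since both are reversed, neither can invade when rare; the interior point is a saddle.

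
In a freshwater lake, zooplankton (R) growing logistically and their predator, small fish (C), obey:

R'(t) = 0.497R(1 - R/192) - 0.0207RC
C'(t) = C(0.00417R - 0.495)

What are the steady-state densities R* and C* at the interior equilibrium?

From dC/dt = 0 with C > 0: 0.00417R* = 0.495, so R* = 119.
Substitute into dR/dt = 0: 0.497(1 - 119/192) = 0.0207C*.
The bracket is 0.382, giving C* = 0.19/0.0207 = 9.17.

R* ≈ 119, C* ≈ 9.17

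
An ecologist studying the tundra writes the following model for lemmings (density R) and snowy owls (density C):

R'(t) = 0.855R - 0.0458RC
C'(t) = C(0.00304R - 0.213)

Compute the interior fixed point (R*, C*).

R* ≈ 70.1, C* ≈ 18.7

Set dC/dt = 0 with C > 0: 0.00304R - 0.213 = 0, so R* = 0.213/0.00304 = 70.1.
Set dR/dt = 0 with R > 0: 0.855 - 0.0458C = 0, so C* = 0.855/0.0458 = 18.7.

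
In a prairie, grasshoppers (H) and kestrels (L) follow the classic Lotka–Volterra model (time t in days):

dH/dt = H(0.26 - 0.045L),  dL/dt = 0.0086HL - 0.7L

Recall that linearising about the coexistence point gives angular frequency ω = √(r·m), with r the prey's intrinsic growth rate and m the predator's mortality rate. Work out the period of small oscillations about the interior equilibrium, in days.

Here r = 0.26 and m = 0.7, so r·m = 0.182.
ω = √0.182 = 0.427 per day, hence T = 2π/ω ≈ 14.7 days.

T ≈ 14.7 days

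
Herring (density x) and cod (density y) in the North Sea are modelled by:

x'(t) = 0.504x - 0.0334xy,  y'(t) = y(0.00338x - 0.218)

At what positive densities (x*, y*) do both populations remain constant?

x* ≈ 64.5, y* ≈ 15.1

Set dy/dt = 0 with y > 0: 0.00338x - 0.218 = 0, so x* = 0.218/0.00338 = 64.5.
Set dx/dt = 0 with x > 0: 0.504 - 0.0334y = 0, so y* = 0.504/0.0334 = 15.1.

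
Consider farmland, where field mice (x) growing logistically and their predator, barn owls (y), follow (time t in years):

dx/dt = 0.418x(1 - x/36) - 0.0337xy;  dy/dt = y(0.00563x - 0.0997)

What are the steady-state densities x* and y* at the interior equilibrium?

From dy/dt = 0 with y > 0: 0.00563x* = 0.0997, so x* = 17.7.
Substitute into dx/dt = 0: 0.418(1 - 17.7/36) = 0.0337y*.
The bracket is 0.508, giving y* = 0.212/0.0337 = 6.3.

x* ≈ 17.7, y* ≈ 6.3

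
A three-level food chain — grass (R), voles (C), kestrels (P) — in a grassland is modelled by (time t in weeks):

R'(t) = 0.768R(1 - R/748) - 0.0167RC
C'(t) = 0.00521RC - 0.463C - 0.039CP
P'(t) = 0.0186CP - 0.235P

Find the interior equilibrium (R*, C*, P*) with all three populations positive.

R* ≈ 543, C* ≈ 12.6, P* ≈ 60.6

From dP/dt = 0: 0.0186C* = 0.235, so C* = 12.6.
From dR/dt = 0: 0.768(1 - R*/748) = 0.0167·12.6, giving R* = 748·(1 - 0.275) = 543.
From dC/dt = 0: 0.00521·543 - 0.463 = 0.039P*, so P* = 2.36/0.039 = 60.6.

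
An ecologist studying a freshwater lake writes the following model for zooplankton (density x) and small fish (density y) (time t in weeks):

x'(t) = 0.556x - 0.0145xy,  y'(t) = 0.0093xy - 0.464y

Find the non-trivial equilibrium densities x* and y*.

Set dy/dt = 0 with y > 0: 0.0093x - 0.464 = 0, so x* = 0.464/0.0093 = 49.9.
Set dx/dt = 0 with x > 0: 0.556 - 0.0145y = 0, so y* = 0.556/0.0145 = 38.3.

x* ≈ 49.9, y* ≈ 38.3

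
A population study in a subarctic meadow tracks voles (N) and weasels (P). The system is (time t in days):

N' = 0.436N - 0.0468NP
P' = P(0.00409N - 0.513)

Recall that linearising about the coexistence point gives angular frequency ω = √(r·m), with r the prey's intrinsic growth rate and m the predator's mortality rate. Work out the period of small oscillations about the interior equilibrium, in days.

Here r = 0.436 and m = 0.513, so r·m = 0.224.
ω = √0.224 = 0.473 per day, hence T = 2π/ω ≈ 13.3 days.

T ≈ 13.3 days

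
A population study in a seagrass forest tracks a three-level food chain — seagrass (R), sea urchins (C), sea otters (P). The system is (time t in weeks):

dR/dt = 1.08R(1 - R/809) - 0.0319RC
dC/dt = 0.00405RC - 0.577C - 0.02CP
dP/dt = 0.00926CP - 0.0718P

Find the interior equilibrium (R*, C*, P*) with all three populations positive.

R* ≈ 624, C* ≈ 7.75, P* ≈ 97.5

From dP/dt = 0: 0.00926C* = 0.0718, so C* = 7.75.
From dR/dt = 0: 1.08(1 - R*/809) = 0.0319·7.75, giving R* = 809·(1 - 0.229) = 624.
From dC/dt = 0: 0.00405·624 - 0.577 = 0.02P*, so P* = 1.95/0.02 = 97.5.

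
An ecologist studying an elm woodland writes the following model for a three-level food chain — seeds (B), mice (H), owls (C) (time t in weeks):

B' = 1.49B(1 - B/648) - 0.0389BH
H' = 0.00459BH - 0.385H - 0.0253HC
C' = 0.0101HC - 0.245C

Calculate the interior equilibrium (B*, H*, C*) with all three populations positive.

B* ≈ 238, H* ≈ 24.3, C* ≈ 27.9

From dC/dt = 0: 0.0101H* = 0.245, so H* = 24.3.
From dB/dt = 0: 1.49(1 - B*/648) = 0.0389·24.3, giving B* = 648·(1 - 0.633) = 238.
From dH/dt = 0: 0.00459·238 - 0.385 = 0.0253C*, so C* = 0.706/0.0253 = 27.9.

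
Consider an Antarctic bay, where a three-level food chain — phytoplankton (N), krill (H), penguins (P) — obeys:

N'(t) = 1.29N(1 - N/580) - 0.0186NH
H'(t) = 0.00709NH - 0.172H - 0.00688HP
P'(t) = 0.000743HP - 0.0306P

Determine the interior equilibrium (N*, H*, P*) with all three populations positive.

From dP/dt = 0: 0.000743H* = 0.0306, so H* = 41.2.
From dN/dt = 0: 1.29(1 - N*/580) = 0.0186·41.2, giving N* = 580·(1 - 0.594) = 236.
From dH/dt = 0: 0.00709·236 - 0.172 = 0.00688P*, so P* = 1.5/0.00688 = 218.

N* ≈ 236, H* ≈ 41.2, P* ≈ 218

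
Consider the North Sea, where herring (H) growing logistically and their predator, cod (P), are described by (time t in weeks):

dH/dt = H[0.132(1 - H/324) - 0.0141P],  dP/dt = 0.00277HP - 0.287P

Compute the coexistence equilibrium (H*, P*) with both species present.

H* ≈ 104, P* ≈ 6.37

From dP/dt = 0 with P > 0: 0.00277H* = 0.287, so H* = 104.
Substitute into dH/dt = 0: 0.132(1 - 104/324) = 0.0141P*.
The bracket is 0.68, giving P* = 0.0898/0.0141 = 6.37.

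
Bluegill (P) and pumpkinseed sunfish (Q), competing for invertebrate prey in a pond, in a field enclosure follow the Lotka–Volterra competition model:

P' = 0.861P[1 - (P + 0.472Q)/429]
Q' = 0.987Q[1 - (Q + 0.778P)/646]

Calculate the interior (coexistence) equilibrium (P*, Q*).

Setting both brackets to zero gives the nullclines P + 0.472Q = 429 and 0.778P + Q = 646.
Substituting Q = 646 - 0.778P into the first: P(1 - 0.472·0.778) = 429 - 0.472·646.
So P* = 124/0.633 = 196, and then Q* = 646 - 0.778·196 = 493.

P* ≈ 196, Q* ≈ 493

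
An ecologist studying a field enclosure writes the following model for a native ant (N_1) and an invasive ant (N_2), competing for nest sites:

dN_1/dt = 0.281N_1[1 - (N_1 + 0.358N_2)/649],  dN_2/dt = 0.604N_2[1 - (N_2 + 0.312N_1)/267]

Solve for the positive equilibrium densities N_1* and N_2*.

N_1* ≈ 623, N_2* ≈ 72.6

Setting both brackets to zero gives the nullclines N_1 + 0.358N_2 = 649 and 0.312N_1 + N_2 = 267.
Substituting N_2 = 267 - 0.312N_1 into the first: N_1(1 - 0.358·0.312) = 649 - 0.358·267.
So N_1* = 553/0.888 = 623, and then N_2* = 267 - 0.312·623 = 72.6.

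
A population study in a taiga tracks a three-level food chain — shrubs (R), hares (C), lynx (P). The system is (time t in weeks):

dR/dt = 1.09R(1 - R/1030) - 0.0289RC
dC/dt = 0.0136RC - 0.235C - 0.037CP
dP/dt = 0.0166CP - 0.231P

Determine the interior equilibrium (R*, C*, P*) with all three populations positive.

R* ≈ 650, C* ≈ 13.9, P* ≈ 233

From dP/dt = 0: 0.0166C* = 0.231, so C* = 13.9.
From dR/dt = 0: 1.09(1 - R*/1030) = 0.0289·13.9, giving R* = 1030·(1 - 0.369) = 650.
From dC/dt = 0: 0.0136·650 - 0.235 = 0.037P*, so P* = 8.6/0.037 = 233.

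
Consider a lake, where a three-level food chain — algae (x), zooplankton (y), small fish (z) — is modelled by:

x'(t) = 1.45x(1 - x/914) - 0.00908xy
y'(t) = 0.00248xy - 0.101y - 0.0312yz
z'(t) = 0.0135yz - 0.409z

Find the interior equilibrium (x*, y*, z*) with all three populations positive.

From dz/dt = 0: 0.0135y* = 0.409, so y* = 30.3.
From dx/dt = 0: 1.45(1 - x*/914) = 0.00908·30.3, giving x* = 914·(1 - 0.19) = 741.
From dy/dt = 0: 0.00248·741 - 0.101 = 0.0312z*, so z* = 1.74/0.0312 = 55.6.

x* ≈ 741, y* ≈ 30.3, z* ≈ 55.6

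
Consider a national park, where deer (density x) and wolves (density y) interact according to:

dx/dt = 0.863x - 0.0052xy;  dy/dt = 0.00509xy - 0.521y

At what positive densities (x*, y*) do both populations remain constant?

Set dy/dt = 0 with y > 0: 0.00509x - 0.521 = 0, so x* = 0.521/0.00509 = 102.
Set dx/dt = 0 with x > 0: 0.863 - 0.0052y = 0, so y* = 0.863/0.0052 = 166.

x* ≈ 102, y* ≈ 166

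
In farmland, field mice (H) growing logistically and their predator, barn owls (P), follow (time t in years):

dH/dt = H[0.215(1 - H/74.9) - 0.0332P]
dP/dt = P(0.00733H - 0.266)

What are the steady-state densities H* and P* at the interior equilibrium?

H* ≈ 36.3, P* ≈ 3.34

From dP/dt = 0 with P > 0: 0.00733H* = 0.266, so H* = 36.3.
Substitute into dH/dt = 0: 0.215(1 - 36.3/74.9) = 0.0332P*.
The bracket is 0.515, giving P* = 0.111/0.0332 = 3.34.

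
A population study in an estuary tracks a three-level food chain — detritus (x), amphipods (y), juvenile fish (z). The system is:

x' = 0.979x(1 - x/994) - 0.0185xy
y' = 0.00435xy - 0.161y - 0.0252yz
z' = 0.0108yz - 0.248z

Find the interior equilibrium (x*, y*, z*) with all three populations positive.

From dz/dt = 0: 0.0108y* = 0.248, so y* = 23.
From dx/dt = 0: 0.979(1 - x*/994) = 0.0185·23, giving x* = 994·(1 - 0.434) = 563.
From dy/dt = 0: 0.00435·563 - 0.161 = 0.0252z*, so z* = 2.29/0.0252 = 90.7.

x* ≈ 563, y* ≈ 23, z* ≈ 90.7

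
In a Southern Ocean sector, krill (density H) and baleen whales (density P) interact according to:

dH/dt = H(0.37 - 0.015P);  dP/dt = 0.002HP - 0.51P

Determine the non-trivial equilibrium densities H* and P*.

H* ≈ 255, P* ≈ 24.7

Set dP/dt = 0 with P > 0: 0.002H - 0.51 = 0, so H* = 0.51/0.002 = 255.
Set dH/dt = 0 with H > 0: 0.37 - 0.015P = 0, so P* = 0.37/0.015 = 24.7.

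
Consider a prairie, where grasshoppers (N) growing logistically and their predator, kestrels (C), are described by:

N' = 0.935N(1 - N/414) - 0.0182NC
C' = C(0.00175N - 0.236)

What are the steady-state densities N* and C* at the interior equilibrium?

From dC/dt = 0 with C > 0: 0.00175N* = 0.236, so N* = 135.
Substitute into dN/dt = 0: 0.935(1 - 135/414) = 0.0182C*.
The bracket is 0.674, giving C* = 0.63/0.0182 = 34.6.

N* ≈ 135, C* ≈ 34.6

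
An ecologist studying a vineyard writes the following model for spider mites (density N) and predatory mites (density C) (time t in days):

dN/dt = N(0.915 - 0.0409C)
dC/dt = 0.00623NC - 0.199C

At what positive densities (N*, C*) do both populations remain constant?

Set dC/dt = 0 with C > 0: 0.00623N - 0.199 = 0, so N* = 0.199/0.00623 = 31.9.
Set dN/dt = 0 with N > 0: 0.915 - 0.0409C = 0, so C* = 0.915/0.0409 = 22.4.

N* ≈ 31.9, C* ≈ 22.4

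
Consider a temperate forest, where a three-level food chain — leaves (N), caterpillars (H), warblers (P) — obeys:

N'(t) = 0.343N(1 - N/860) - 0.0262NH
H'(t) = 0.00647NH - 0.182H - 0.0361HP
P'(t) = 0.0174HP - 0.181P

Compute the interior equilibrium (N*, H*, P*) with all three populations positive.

From dP/dt = 0: 0.0174H* = 0.181, so H* = 10.4.
From dN/dt = 0: 0.343(1 - N*/860) = 0.0262·10.4, giving N* = 860·(1 - 0.795) = 177.
From dH/dt = 0: 0.00647·177 - 0.182 = 0.0361P*, so P* = 0.961/0.0361 = 26.6.

N* ≈ 177, H* ≈ 10.4, P* ≈ 26.6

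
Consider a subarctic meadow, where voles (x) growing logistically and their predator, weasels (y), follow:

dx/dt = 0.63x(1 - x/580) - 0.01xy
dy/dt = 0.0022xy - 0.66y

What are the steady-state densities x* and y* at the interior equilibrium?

From dy/dt = 0 with y > 0: 0.0022x* = 0.66, so x* = 300.
Substitute into dx/dt = 0: 0.63(1 - 300/580) = 0.01y*.
The bracket is 0.483, giving y* = 0.304/0.01 = 30.4.

x* ≈ 300, y* ≈ 30.4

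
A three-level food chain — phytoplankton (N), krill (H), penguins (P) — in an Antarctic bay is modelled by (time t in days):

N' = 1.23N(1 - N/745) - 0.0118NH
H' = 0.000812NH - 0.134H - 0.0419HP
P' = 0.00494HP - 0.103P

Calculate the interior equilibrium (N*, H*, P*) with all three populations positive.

From dP/dt = 0: 0.00494H* = 0.103, so H* = 20.9.
From dN/dt = 0: 1.23(1 - N*/745) = 0.0118·20.9, giving N* = 745·(1 - 0.2) = 596.
From dH/dt = 0: 0.000812·596 - 0.134 = 0.0419P*, so P* = 0.35/0.0419 = 8.35.

N* ≈ 596, H* ≈ 20.9, P* ≈ 8.35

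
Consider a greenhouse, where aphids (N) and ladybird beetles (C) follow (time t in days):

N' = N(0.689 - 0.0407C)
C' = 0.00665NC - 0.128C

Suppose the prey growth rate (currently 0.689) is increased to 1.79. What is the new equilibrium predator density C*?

At the interior fixed point, setting dN/dt = 0 with N > 0 fixes C* = (prey growth rate)/(NC coefficient) — independent of the other coefficients.
With the change, C* = 1.79/0.0407 = 44; it rises from 16.9.

C* ≈ 44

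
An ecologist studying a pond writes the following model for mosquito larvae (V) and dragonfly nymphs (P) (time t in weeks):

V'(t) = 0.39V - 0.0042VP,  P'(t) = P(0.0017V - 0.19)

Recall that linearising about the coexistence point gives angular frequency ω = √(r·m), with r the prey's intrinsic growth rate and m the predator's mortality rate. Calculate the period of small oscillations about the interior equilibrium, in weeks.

T ≈ 23.1 weeks

Here r = 0.39 and m = 0.19, so r·m = 0.0741.
ω = √0.0741 = 0.272 per week, hence T = 2π/ω ≈ 23.1 weeks.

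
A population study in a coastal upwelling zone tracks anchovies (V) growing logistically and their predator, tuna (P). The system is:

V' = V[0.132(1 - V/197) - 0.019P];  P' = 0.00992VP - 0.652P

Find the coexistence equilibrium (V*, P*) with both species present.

From dP/dt = 0 with P > 0: 0.00992V* = 0.652, so V* = 65.7.
Substitute into dV/dt = 0: 0.132(1 - 65.7/197) = 0.019P*.
The bracket is 0.666, giving P* = 0.088/0.019 = 4.63.

V* ≈ 65.7, P* ≈ 4.63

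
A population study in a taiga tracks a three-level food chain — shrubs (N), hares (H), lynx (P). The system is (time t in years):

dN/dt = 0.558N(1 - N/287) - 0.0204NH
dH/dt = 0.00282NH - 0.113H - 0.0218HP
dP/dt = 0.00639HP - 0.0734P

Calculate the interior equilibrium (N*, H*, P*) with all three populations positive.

From dP/dt = 0: 0.00639H* = 0.0734, so H* = 11.5.
From dN/dt = 0: 0.558(1 - N*/287) = 0.0204·11.5, giving N* = 287·(1 - 0.42) = 166.
From dH/dt = 0: 0.00282·166 - 0.113 = 0.0218P*, so P* = 0.356/0.0218 = 16.4.

N* ≈ 166, H* ≈ 11.5, P* ≈ 16.4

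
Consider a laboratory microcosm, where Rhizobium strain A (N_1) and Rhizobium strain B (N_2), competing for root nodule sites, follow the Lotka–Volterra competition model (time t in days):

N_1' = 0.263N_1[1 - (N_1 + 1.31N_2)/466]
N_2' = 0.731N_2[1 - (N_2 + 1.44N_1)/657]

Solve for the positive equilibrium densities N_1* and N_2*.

N_1* ≈ 445, N_2* ≈ 15.8

Setting both brackets to zero gives the nullclines N_1 + 1.31N_2 = 466 and 1.44N_1 + N_2 = 657.
Substituting N_2 = 657 - 1.44N_1 into the first: N_1(1 - 1.31·1.44) = 466 - 1.31·657.
So N_1* = -395/-0.886 = 445, and then N_2* = 657 - 1.44·445 = 15.8.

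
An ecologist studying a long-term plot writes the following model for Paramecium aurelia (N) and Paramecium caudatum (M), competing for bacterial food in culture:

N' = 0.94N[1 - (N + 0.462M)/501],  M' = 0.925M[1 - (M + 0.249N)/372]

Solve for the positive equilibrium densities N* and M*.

N* ≈ 372, M* ≈ 279

Setting both brackets to zero gives the nullclines N + 0.462M = 501 and 0.249N + M = 372.
Substituting M = 372 - 0.249N into the first: N(1 - 0.462·0.249) = 501 - 0.462·372.
So N* = 329/0.885 = 372, and then M* = 372 - 0.249·372 = 279.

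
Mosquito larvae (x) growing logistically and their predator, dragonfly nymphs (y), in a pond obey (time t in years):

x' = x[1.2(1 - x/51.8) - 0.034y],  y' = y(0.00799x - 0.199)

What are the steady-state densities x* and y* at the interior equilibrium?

From dy/dt = 0 with y > 0: 0.00799x* = 0.199, so x* = 24.9.
Substitute into dx/dt = 0: 1.2(1 - 24.9/51.8) = 0.034y*.
The bracket is 0.519, giving y* = 0.623/0.034 = 18.3.

x* ≈ 24.9, y* ≈ 18.3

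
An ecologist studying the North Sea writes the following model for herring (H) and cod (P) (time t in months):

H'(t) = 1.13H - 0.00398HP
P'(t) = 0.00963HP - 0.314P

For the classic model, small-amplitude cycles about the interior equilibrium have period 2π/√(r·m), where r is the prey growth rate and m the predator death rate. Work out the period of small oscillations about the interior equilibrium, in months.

Here r = 1.13 and m = 0.314, so r·m = 0.355.
ω = √0.355 = 0.596 per month, hence T = 2π/ω ≈ 10.5 months.

T ≈ 10.5 months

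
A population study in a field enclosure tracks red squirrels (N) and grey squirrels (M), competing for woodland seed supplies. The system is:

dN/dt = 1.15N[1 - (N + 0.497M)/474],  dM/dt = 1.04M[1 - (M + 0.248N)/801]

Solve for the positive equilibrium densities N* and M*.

N* ≈ 86.6, M* ≈ 780

Setting both brackets to zero gives the nullclines N + 0.497M = 474 and 0.248N + M = 801.
Substituting M = 801 - 0.248N into the first: N(1 - 0.497·0.248) = 474 - 0.497·801.
So N* = 75.9/0.877 = 86.6, and then M* = 801 - 0.248·86.6 = 780.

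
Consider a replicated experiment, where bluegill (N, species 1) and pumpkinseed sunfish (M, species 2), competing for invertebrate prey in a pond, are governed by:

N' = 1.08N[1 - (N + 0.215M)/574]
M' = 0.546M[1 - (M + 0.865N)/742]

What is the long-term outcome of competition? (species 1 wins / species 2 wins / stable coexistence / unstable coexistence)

stable coexistence

Compare the nullcline intercepts: K1/α12 = 574/0.215 = 2670 > K2 = 742; K2/α21 = 742/0.865 = 858 > K1 = 574.
Since both inequalities hold, each species can invade when rare, so the interior equilibrium is stable.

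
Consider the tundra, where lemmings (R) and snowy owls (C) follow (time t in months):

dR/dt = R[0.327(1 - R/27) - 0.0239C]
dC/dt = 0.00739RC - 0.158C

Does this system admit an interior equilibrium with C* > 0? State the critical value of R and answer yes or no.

Threshold R = 21.4; K > 21.4, so yes, the predator persists.

The predator equation gives dC/dt > 0 only when R > 0.158/0.00739 = 21.4.
Without the predator, R → K = 27. Since 27 > 21.4, the predator can invade and persist.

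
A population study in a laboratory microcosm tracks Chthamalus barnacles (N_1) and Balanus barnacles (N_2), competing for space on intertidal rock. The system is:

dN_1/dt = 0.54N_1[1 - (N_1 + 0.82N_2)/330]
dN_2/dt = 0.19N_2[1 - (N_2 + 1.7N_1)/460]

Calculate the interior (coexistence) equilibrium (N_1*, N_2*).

N_1* ≈ 120, N_2* ≈ 256

Setting both brackets to zero gives the nullclines N_1 + 0.82N_2 = 330 and 1.7N_1 + N_2 = 460.
Substituting N_2 = 460 - 1.7N_1 into the first: N_1(1 - 0.82·1.7) = 330 - 0.82·460.
So N_1* = -47.2/-0.394 = 120, and then N_2* = 460 - 1.7·120 = 256.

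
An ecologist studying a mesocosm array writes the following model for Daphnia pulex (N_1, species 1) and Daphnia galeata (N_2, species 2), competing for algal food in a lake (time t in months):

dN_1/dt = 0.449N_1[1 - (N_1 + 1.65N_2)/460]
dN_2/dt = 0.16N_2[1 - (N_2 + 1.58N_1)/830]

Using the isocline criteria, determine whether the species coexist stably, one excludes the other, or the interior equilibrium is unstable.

species 2 excludes species 1

Compare the nullcline intercepts: K1/α12 = 460/1.65 = 279 < K2 = 830; K2/α21 = 830/1.58 = 525 > K1 = 460.
Since the inequalities point opposite ways, species 2 can invade but species 1 cannot.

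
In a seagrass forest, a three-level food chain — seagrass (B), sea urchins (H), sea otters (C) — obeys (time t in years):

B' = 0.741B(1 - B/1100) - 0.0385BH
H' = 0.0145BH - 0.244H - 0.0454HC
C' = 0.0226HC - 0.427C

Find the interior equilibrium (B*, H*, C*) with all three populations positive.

From dC/dt = 0: 0.0226H* = 0.427, so H* = 18.9.
From dB/dt = 0: 0.741(1 - B*/1100) = 0.0385·18.9, giving B* = 1100·(1 - 0.982) = 20.2.
From dH/dt = 0: 0.0145·20.2 - 0.244 = 0.0454C*, so C* = 0.0485/0.0454 = 1.07.

B* ≈ 20.2, H* ≈ 18.9, C* ≈ 1.07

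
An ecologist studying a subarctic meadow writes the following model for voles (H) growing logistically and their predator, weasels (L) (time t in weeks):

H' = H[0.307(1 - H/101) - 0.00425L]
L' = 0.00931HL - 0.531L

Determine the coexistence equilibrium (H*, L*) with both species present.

From dL/dt = 0 with L > 0: 0.00931H* = 0.531, so H* = 57.
Substitute into dH/dt = 0: 0.307(1 - 57/101) = 0.00425L*.
The bracket is 0.435, giving L* = 0.134/0.00425 = 31.4.

H* ≈ 57, L* ≈ 31.4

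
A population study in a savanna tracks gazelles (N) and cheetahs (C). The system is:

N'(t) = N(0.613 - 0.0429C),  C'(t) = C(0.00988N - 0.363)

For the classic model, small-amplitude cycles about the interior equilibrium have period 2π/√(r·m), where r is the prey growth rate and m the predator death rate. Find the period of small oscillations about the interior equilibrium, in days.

T ≈ 13.3 days

Here r = 0.613 and m = 0.363, so r·m = 0.223.
ω = √0.223 = 0.472 per day, hence T = 2π/ω ≈ 13.3 days.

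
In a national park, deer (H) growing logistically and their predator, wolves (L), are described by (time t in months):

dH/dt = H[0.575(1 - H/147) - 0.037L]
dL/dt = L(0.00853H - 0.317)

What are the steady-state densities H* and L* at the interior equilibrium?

From dL/dt = 0 with L > 0: 0.00853H* = 0.317, so H* = 37.2.
Substitute into dH/dt = 0: 0.575(1 - 37.2/147) = 0.037L*.
The bracket is 0.747, giving L* = 0.43/0.037 = 11.6.

H* ≈ 37.2, L* ≈ 11.6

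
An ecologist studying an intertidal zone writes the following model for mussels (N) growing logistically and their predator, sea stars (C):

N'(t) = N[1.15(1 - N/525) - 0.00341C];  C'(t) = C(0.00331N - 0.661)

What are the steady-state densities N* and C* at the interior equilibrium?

From dC/dt = 0 with C > 0: 0.00331N* = 0.661, so N* = 200.
Substitute into dN/dt = 0: 1.15(1 - 200/525) = 0.00341C*.
The bracket is 0.62, giving C* = 0.713/0.00341 = 209.

N* ≈ 200, C* ≈ 209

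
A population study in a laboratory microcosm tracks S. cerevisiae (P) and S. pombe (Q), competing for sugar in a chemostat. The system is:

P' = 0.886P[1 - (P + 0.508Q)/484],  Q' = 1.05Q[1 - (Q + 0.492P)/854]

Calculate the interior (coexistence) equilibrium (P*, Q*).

Setting both brackets to zero gives the nullclines P + 0.508Q = 484 and 0.492P + Q = 854.
Substituting Q = 854 - 0.492P into the first: P(1 - 0.508·0.492) = 484 - 0.508·854.
So P* = 50.2/0.75 = 66.9, and then Q* = 854 - 0.492·66.9 = 821.

P* ≈ 66.9, Q* ≈ 821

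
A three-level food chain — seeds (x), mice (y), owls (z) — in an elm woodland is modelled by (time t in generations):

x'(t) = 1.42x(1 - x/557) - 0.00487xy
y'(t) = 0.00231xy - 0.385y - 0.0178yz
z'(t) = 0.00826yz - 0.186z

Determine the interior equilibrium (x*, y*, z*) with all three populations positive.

From dz/dt = 0: 0.00826y* = 0.186, so y* = 22.5.
From dx/dt = 0: 1.42(1 - x*/557) = 0.00487·22.5, giving x* = 557·(1 - 0.0772) = 514.
From dy/dt = 0: 0.00231·514 - 0.385 = 0.0178z*, so z* = 0.802/0.0178 = 45.1.

x* ≈ 514, y* ≈ 22.5, z* ≈ 45.1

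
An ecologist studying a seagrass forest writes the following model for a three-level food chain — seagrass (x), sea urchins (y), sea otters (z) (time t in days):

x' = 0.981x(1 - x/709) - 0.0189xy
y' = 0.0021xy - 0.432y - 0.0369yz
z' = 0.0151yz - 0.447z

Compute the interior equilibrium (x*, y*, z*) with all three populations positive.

x* ≈ 305, y* ≈ 29.6, z* ≈ 5.63

From dz/dt = 0: 0.0151y* = 0.447, so y* = 29.6.
From dx/dt = 0: 0.981(1 - x*/709) = 0.0189·29.6, giving x* = 709·(1 - 0.57) = 305.
From dy/dt = 0: 0.0021·305 - 0.432 = 0.0369z*, so z* = 0.208/0.0369 = 5.63.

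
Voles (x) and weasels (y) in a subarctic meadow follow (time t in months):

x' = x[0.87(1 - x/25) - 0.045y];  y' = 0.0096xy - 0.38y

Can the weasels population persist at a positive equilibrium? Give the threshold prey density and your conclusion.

The predator equation gives dy/dt > 0 only when x > 0.38/0.0096 = 39.6.
Without the predator, x → K = 25. Since 25 < 39.6, the predator cannot invade.

Threshold x = 39.6; K < 39.6, so no, the predator goes extinct.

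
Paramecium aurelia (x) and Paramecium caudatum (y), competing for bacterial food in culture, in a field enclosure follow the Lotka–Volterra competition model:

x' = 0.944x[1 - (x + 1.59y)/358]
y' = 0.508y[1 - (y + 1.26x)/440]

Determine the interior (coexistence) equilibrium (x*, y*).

Setting both brackets to zero gives the nullclines x + 1.59y = 358 and 1.26x + y = 440.
Substituting y = 440 - 1.26x into the first: x(1 - 1.59·1.26) = 358 - 1.59·440.
So x* = -342/-1 = 340, and then y* = 440 - 1.26·340 = 11.

x* ≈ 340, y* ≈ 11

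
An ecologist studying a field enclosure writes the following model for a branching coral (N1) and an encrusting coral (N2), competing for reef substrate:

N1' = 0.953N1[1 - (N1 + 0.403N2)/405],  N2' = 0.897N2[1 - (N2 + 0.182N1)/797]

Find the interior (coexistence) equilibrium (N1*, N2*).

N1* ≈ 90.4, N2* ≈ 781

Setting both brackets to zero gives the nullclines N1 + 0.403N2 = 405 and 0.182N1 + N2 = 797.
Substituting N2 = 797 - 0.182N1 into the first: N1(1 - 0.403·0.182) = 405 - 0.403·797.
So N1* = 83.8/0.927 = 90.4, and then N2* = 797 - 0.182·90.4 = 781.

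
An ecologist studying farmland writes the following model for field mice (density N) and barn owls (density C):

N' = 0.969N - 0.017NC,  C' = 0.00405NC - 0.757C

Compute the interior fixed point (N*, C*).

N* ≈ 187, C* ≈ 57

Set dC/dt = 0 with C > 0: 0.00405N - 0.757 = 0, so N* = 0.757/0.00405 = 187.
Set dN/dt = 0 with N > 0: 0.969 - 0.017C = 0, so C* = 0.969/0.017 = 57.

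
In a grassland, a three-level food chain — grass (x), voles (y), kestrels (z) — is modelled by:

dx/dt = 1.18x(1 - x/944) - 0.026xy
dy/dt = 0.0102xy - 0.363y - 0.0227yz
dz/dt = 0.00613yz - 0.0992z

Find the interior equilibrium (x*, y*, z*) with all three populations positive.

x* ≈ 607, y* ≈ 16.2, z* ≈ 257

From dz/dt = 0: 0.00613y* = 0.0992, so y* = 16.2.
From dx/dt = 0: 1.18(1 - x*/944) = 0.026·16.2, giving x* = 944·(1 - 0.357) = 607.
From dy/dt = 0: 0.0102·607 - 0.363 = 0.0227z*, so z* = 5.83/0.0227 = 257.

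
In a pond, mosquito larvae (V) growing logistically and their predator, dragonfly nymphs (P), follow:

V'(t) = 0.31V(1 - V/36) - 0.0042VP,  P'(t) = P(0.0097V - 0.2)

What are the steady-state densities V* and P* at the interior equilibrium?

From dP/dt = 0 with P > 0: 0.0097V* = 0.2, so V* = 20.6.
Substitute into dV/dt = 0: 0.31(1 - 20.6/36) = 0.0042P*.
The bracket is 0.427, giving P* = 0.132/0.0042 = 31.5.

V* ≈ 20.6, P* ≈ 31.5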